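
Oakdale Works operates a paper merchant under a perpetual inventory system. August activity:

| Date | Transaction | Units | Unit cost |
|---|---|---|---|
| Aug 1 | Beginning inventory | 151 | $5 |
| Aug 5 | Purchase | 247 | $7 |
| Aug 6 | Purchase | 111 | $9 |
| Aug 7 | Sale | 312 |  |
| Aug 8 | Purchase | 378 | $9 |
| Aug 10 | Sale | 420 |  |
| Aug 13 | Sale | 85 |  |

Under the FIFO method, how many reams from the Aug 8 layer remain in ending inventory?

Aug 7, 312 sold [FIFO — oldest first]: 151 @ $5 + 161 @ $7 = $1,882
Aug 10, 420 sold [FIFO — oldest first]: 86 @ $7 + 111 @ $9 + 223 @ $9 = $3,608
Aug 13, 85 sold [FIFO — oldest first]: 85 @ $9 = $765
Total COGS = $1,882 + $3,608 + $765 = $6,255
Ending inventory: 70 @ $9 = $630

70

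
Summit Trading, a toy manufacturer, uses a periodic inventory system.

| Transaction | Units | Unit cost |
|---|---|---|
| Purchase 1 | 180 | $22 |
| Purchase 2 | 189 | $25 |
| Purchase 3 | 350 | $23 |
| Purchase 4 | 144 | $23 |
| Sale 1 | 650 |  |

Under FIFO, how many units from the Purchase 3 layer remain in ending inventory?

69

Sale 1 (650) [FIFO — oldest first]: 180 @ $22 + 189 @ $25 + 281 @ $23 = $15,148
Ending inventory: 69 @ $23 + 144 @ $23 = $4,899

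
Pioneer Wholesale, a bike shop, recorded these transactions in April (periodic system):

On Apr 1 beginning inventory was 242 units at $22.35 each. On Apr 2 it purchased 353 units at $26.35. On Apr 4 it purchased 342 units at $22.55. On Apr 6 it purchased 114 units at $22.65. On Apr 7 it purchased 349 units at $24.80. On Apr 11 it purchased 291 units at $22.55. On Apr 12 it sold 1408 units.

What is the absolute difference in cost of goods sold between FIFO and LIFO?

$107.40

FIFO COGS: 242 @ $22.35 + 353 @ $26.35 + 342 @ $22.55 + 114 @ $22.65 + 349 @ $24.80 + 8 @ $22.55 = $33,840.05
LIFO COGS: 291 @ $22.55 + 349 @ $24.80 + 114 @ $22.65 + 342 @ $22.55 + 312 @ $26.35 = $33,732.65
Difference = |$33,840.05 − $33,732.65| = $107.40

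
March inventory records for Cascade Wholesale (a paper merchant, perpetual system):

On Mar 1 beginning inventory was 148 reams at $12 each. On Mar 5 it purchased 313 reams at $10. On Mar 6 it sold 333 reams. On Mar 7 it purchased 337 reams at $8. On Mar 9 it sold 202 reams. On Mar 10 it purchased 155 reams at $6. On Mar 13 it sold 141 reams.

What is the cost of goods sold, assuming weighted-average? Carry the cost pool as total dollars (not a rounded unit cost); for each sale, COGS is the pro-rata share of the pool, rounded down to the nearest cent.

COGS = $6,394.67

After Mar 1: 148 on hand, pool $1,776.00 (≈ $12.0000 each)
After Mar 5: 461 on hand, pool $4,906.00 (≈ $10.6421 each)
Mar 6, sell 333: 333/461 × $4,906.00 → $3,543.81
After Mar 7: 465 on hand, pool $4,058.19 (≈ $8.7273 each)
Mar 9, sell 202: 202/465 × $4,058.19 → $1,762.91
After Mar 10: 418 on hand, pool $3,225.28 (≈ $7.7160 each)
Mar 13, sell 141: 141/418 × $3,225.28 → $1,087.95
Total COGS = $3,543.81 + $1,762.91 + $1,087.95 = $6,394.67
Ending inventory (cost pool remaining) = $2,137.33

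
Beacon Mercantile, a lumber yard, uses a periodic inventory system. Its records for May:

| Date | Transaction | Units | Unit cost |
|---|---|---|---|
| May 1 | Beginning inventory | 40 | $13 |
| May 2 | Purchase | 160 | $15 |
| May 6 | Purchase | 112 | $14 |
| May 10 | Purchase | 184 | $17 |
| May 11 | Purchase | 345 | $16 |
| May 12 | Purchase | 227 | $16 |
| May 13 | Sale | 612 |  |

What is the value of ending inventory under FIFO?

Ending inventory = $7,296

May 13, 612 sold [FIFO — oldest first]: 40 @ $13 + 160 @ $15 + 112 @ $14 + 184 @ $17 + 116 @ $16 = $9,472
Ending inventory: 229 @ $16 + 227 @ $16 = $7,296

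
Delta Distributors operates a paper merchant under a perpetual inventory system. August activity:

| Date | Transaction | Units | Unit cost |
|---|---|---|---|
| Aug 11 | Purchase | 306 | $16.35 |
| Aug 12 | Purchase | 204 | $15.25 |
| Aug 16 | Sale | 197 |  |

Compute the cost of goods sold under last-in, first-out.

Aug 16, 197 sold [LIFO — newest first]: 197 @ $15.25 = $3,004.25
Ending inventory: 306 @ $16.35 + 7 @ $15.25 = $5,109.85
Check: goods available $8,114.10 = COGS $3,004.25 + ending $5,109.85

COGS = $3,004.25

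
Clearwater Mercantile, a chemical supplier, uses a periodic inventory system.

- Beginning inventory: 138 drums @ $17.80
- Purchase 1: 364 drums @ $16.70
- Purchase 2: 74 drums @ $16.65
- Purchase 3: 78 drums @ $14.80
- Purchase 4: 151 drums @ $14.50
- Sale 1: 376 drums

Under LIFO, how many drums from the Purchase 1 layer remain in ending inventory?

Sale 1 (376) [LIFO — newest first]: 151 @ $14.50 + 78 @ $14.80 + 74 @ $16.65 + 73 @ $16.70 = $5,795.10
Ending inventory: 138 @ $17.80 + 291 @ $16.70 = $7,316.10

291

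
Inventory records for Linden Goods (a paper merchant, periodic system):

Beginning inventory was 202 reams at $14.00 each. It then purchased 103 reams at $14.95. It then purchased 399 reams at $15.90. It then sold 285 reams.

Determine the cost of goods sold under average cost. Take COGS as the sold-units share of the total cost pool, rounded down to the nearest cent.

Sale 1, sell 285: 285/704 × $10,711.95 → $4,336.51
Ending inventory (cost pool remaining) = $6,375.44

COGS = $4,336.51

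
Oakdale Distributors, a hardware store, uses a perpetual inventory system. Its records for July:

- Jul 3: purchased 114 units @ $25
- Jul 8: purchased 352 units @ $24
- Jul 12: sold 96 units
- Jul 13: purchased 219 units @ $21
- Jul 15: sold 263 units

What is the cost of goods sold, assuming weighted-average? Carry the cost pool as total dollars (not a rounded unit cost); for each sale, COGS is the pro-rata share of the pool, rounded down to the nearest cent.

COGS = $8,386.53

After Jul 3: 114 on hand, pool $2,850.00 (≈ $25.0000 each)
After Jul 8: 466 on hand, pool $11,298.00 (≈ $24.2446 each)
Jul 12, sell 96: 96/466 × $11,298.00 → $2,327.48
After Jul 13: 589 on hand, pool $13,569.52 (≈ $23.0382 each)
Jul 15, sell 263: 263/589 × $13,569.52 → $6,059.05
Total COGS = $2,327.48 + $6,059.05 = $8,386.53
Ending inventory (cost pool remaining) = $7,510.47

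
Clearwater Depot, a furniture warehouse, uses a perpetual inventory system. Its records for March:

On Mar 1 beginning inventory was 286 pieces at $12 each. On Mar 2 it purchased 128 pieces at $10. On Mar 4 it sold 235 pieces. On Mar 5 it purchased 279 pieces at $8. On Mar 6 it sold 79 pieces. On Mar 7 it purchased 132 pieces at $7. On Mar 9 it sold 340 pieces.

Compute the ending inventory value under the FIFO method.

Ending inventory = $1,236

Mar 4, 235 sold [FIFO — oldest first]: 235 @ $12 = $2,820
Mar 6, 79 sold [FIFO — oldest first]: 51 @ $12 + 28 @ $10 = $892
Mar 9, 340 sold [FIFO — oldest first]: 100 @ $10 + 240 @ $8 = $2,920
Total COGS = $2,820 + $892 + $2,920 = $6,632
Ending inventory: 39 @ $8 + 132 @ $7 = $1,236
Check: goods available $7,868 = COGS $6,632 + ending $1,236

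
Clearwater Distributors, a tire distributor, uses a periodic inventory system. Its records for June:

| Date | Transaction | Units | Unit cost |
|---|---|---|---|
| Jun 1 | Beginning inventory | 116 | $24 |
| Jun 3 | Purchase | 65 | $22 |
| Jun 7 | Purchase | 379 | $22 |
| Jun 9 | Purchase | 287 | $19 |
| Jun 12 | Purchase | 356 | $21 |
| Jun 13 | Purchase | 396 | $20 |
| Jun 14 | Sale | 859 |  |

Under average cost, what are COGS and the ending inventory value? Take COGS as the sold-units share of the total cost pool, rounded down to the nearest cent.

COGS = $17,943.37; ending inventory = $15,457.63

Jun 14, sell 859: 859/1599 × $33,401.00 → $17,943.37
Ending inventory (cost pool remaining) = $15,457.63
Check: goods available $33,401.00 = COGS $17,943.37 + ending $15,457.63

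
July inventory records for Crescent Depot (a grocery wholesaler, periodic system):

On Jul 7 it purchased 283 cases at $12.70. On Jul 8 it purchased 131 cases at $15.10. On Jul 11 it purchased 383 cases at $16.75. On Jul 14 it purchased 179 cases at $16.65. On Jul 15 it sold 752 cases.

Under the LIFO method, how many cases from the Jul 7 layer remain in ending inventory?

224

Jul 15, 752 sold [LIFO — newest first]: 179 @ $16.65 + 383 @ $16.75 + 131 @ $15.10 + 59 @ $12.70 = $12,123.00
Ending inventory: 224 @ $12.70 = $2,844.80
Check: goods available $14,967.80 = COGS $12,123.00 + ending $2,844.80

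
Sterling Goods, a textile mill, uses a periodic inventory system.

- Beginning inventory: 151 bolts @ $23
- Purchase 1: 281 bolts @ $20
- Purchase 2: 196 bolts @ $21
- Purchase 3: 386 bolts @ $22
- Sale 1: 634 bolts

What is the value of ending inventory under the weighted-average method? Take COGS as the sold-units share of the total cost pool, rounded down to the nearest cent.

Sale 1, sell 634: 634/1014 × $21,701.00 → $13,568.47
Ending inventory (cost pool remaining) = $8,132.53

Ending inventory = $8,132.53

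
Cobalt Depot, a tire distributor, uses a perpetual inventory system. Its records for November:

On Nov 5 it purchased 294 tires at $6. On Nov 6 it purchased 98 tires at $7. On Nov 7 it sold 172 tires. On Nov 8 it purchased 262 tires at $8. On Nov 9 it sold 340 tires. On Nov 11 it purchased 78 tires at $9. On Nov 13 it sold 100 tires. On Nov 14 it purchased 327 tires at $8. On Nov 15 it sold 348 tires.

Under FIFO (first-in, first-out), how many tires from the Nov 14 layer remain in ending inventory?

99

Nov 7, 172 sold [FIFO — oldest first]: 172 @ $6 = $1,032
Nov 9, 340 sold [FIFO — oldest first]: 122 @ $6 + 98 @ $7 + 120 @ $8 = $2,378
Nov 13, 100 sold [FIFO — oldest first]: 100 @ $8 = $800
Nov 15, 348 sold [FIFO — oldest first]: 42 @ $8 + 78 @ $9 + 228 @ $8 = $2,862
Total COGS = $1,032 + $2,378 + $800 + $2,862 = $7,072
Ending inventory: 99 @ $8 = $792
Check: goods available $7,864 = COGS $7,072 + ending $792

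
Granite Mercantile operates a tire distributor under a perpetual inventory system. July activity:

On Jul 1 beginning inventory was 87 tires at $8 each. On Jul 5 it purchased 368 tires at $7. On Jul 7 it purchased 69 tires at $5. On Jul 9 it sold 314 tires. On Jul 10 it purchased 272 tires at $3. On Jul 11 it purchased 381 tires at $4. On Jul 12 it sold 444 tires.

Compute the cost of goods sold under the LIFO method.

Jul 9, 314 sold [LIFO — newest first]: 69 @ $5 + 245 @ $7 = $2,060
Jul 12, 444 sold [LIFO — newest first]: 381 @ $4 + 63 @ $3 = $1,713
Total COGS = $2,060 + $1,713 = $3,773
Ending inventory: 87 @ $8 + 123 @ $7 + 209 @ $3 = $2,184

COGS = $3,773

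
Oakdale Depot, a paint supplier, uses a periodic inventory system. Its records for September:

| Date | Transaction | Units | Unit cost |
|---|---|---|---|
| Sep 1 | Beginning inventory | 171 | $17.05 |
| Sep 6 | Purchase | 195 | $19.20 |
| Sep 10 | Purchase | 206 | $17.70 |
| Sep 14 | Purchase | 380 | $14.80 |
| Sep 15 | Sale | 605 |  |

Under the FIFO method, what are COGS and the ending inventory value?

COGS = $10,794.15; ending inventory = $5,135.60

Sep 15, 605 sold [FIFO — oldest first]: 171 @ $17.05 + 195 @ $19.20 + 206 @ $17.70 + 33 @ $14.80 = $10,794.15
Ending inventory: 347 @ $14.80 = $5,135.60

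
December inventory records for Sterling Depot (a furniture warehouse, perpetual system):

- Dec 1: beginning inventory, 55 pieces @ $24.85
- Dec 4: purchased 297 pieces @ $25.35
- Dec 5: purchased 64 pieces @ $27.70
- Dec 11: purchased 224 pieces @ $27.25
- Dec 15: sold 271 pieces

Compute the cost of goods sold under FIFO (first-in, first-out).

COGS = $6,842.35

Dec 15, 271 sold [FIFO — oldest first]: 55 @ $24.85 + 216 @ $25.35 = $6,842.35
Ending inventory: 81 @ $25.35 + 64 @ $27.70 + 224 @ $27.25 = $9,930.15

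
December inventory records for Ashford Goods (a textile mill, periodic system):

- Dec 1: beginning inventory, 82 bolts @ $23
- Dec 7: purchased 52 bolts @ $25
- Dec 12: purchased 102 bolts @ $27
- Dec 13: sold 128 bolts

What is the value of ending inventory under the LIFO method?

Dec 13, 128 sold [LIFO — newest first]: 102 @ $27 + 26 @ $25 = $3,404
Ending inventory: 82 @ $23 + 26 @ $25 = $2,536

Ending inventory = $2,536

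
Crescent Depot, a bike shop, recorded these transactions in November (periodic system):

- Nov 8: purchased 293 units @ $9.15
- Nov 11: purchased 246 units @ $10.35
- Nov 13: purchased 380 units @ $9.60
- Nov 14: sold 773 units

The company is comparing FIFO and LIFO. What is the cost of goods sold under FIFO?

FIFO COGS: 293 @ $9.15 + 246 @ $10.35 + 234 @ $9.60 = $7,473.45
LIFO COGS: 380 @ $9.60 + 246 @ $10.35 + 147 @ $9.15 = $7,539.15

COGS = $7,473.45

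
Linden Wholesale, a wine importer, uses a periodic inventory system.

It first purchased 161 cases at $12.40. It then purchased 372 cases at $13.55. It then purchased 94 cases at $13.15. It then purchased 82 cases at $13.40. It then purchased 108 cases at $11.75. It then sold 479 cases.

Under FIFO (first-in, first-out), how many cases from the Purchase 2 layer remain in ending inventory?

54

Sale 1 (479) [FIFO — oldest first]: 161 @ $12.40 + 318 @ $13.55 = $6,305.30
Ending inventory: 54 @ $13.55 + 94 @ $13.15 + 82 @ $13.40 + 108 @ $11.75 = $4,335.60
Check: goods available $10,640.90 = COGS $6,305.30 + ending $4,335.60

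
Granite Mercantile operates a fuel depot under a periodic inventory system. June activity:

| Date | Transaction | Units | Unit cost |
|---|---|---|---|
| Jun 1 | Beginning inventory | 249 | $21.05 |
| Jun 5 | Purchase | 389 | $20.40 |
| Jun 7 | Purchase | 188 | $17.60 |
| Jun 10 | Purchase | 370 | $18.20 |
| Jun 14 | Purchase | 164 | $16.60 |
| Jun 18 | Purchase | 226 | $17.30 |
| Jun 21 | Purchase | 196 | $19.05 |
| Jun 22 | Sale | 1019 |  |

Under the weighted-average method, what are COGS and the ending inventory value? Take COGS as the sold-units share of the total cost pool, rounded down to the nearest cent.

COGS = $19,205.37; ending inventory = $14,380.48

Jun 22, sell 1019: 1019/1782 × $33,585.85 → $19,205.37
Ending inventory (cost pool remaining) = $14,380.48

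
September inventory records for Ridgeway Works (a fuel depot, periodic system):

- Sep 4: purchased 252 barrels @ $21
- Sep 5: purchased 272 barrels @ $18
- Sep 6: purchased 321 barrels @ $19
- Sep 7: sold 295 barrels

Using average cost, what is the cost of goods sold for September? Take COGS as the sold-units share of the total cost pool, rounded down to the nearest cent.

Sep 7, sell 295: 295/845 × $16,287.00 → $5,685.99
Ending inventory (cost pool remaining) = $10,601.01
Check: goods available $16,287.00 = COGS $5,685.99 + ending $10,601.01

COGS = $5,685.99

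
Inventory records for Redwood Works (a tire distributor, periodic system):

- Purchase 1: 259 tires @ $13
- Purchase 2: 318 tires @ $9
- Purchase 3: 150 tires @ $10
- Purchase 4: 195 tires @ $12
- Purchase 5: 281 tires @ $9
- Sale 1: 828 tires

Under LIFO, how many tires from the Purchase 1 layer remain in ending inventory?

259

Sale 1 (828) [LIFO — newest first]: 281 @ $9 + 195 @ $12 + 150 @ $10 + 202 @ $9 = $8,187
Ending inventory: 259 @ $13 + 116 @ $9 = $4,411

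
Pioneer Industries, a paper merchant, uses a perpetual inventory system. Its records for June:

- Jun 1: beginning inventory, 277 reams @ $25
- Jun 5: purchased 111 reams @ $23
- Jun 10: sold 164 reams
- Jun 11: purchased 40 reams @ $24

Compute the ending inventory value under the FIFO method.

Jun 10, 164 sold [FIFO — oldest first]: 164 @ $25 = $4,100
Ending inventory: 113 @ $25 + 111 @ $23 + 40 @ $24 = $6,338

Ending inventory = $6,338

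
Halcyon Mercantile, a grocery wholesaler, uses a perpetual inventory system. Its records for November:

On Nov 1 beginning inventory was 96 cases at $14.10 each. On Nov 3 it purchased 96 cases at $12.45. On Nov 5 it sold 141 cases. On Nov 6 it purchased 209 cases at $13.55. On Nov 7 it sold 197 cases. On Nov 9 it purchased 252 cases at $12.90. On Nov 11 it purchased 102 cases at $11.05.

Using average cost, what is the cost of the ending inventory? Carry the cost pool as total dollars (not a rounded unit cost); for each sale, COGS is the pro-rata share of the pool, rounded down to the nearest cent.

After Nov 1: 96 on hand, pool $1,353.60 (≈ $14.1000 each)
After Nov 3: 192 on hand, pool $2,548.80 (≈ $13.2750 each)
Nov 5, sell 141: 141/192 × $2,548.80 → $1,871.77
After Nov 6: 260 on hand, pool $3,508.98 (≈ $13.4961 each)
Nov 7, sell 197: 197/260 × $3,508.98 → $2,658.72
After Nov 9: 315 on hand, pool $4,101.06 (≈ $13.0192 each)
After Nov 11: 417 on hand, pool $5,228.16 (≈ $12.5376 each)
Total COGS = $1,871.77 + $2,658.72 = $4,530.49
Ending inventory (cost pool remaining) = $5,228.16

Ending inventory = $5,228.16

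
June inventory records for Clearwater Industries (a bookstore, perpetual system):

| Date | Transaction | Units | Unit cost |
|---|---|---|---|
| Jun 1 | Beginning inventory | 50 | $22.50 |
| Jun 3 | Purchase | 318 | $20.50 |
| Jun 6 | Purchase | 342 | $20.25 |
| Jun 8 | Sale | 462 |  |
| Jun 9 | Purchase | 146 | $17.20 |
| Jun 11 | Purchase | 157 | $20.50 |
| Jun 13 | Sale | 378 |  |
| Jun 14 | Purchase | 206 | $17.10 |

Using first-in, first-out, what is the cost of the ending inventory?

Ending inventory = $7,016.30

Jun 8, 462 sold [FIFO — oldest first]: 50 @ $22.50 + 318 @ $20.50 + 94 @ $20.25 = $9,547.50
Jun 13, 378 sold [FIFO — oldest first]: 248 @ $20.25 + 130 @ $17.20 = $7,258.00
Total COGS = $9,547.50 + $7,258.00 = $16,805.50
Ending inventory: 16 @ $17.20 + 157 @ $20.50 + 206 @ $17.10 = $7,016.30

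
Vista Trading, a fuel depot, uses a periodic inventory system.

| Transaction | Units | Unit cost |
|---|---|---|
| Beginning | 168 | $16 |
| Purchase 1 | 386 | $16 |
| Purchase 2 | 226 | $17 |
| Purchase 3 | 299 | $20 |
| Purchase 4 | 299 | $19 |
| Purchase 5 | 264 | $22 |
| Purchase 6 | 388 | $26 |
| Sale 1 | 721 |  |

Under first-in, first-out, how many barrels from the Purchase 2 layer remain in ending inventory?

Sale 1 (721) [FIFO — oldest first]: 168 @ $16 + 386 @ $16 + 167 @ $17 = $11,703
Ending inventory: 59 @ $17 + 299 @ $20 + 299 @ $19 + 264 @ $22 + 388 @ $26 = $28,560

59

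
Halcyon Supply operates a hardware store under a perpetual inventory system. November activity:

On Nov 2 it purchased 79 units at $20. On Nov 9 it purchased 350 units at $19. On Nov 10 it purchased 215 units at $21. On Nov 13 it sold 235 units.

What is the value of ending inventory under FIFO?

Nov 13, 235 sold [FIFO — oldest first]: 79 @ $20 + 156 @ $19 = $4,544
Ending inventory: 194 @ $19 + 215 @ $21 = $8,201

Ending inventory = $8,201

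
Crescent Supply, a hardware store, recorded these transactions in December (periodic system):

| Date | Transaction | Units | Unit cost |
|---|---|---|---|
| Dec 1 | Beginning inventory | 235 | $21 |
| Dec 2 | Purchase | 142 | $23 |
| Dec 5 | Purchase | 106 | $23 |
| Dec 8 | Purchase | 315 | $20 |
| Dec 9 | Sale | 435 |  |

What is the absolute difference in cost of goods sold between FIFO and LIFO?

$475

FIFO COGS: 235 @ $21 + 142 @ $23 + 58 @ $23 = $9,535
LIFO COGS: 315 @ $20 + 106 @ $23 + 14 @ $23 = $9,060
Difference = |$9,535 − $9,060| = $475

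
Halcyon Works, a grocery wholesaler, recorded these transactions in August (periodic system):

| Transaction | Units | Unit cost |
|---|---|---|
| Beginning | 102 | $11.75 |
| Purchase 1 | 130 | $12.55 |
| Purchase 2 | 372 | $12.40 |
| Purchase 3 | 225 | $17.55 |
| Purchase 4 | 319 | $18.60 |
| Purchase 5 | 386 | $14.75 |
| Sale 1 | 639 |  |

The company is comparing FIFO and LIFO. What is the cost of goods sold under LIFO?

FIFO COGS: 102 @ $11.75 + 130 @ $12.55 + 372 @ $12.40 + 35 @ $17.55 = $8,057.05
LIFO COGS: 386 @ $14.75 + 253 @ $18.60 = $10,399.30

COGS = $10,399.30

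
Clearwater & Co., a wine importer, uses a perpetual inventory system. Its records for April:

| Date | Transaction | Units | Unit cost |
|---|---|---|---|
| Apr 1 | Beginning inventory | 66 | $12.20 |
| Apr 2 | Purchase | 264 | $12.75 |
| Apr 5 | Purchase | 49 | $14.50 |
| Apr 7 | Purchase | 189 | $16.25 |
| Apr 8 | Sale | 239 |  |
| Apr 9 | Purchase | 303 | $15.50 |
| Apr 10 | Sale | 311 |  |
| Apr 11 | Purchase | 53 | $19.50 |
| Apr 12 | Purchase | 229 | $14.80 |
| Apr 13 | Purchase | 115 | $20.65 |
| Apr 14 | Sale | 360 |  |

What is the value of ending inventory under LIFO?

Ending inventory = $4,777.95

Apr 8, 239 sold [LIFO — newest first]: 189 @ $16.25 + 49 @ $14.50 + 1 @ $12.75 = $3,794.50
Apr 10, 311 sold [LIFO — newest first]: 303 @ $15.50 + 8 @ $12.75 = $4,798.50
Apr 14, 360 sold [LIFO — newest first]: 115 @ $20.65 + 229 @ $14.80 + 16 @ $19.50 = $6,075.95
Total COGS = $3,794.50 + $4,798.50 + $6,075.95 = $14,668.95
Ending inventory: 66 @ $12.20 + 255 @ $12.75 + 37 @ $19.50 = $4,777.95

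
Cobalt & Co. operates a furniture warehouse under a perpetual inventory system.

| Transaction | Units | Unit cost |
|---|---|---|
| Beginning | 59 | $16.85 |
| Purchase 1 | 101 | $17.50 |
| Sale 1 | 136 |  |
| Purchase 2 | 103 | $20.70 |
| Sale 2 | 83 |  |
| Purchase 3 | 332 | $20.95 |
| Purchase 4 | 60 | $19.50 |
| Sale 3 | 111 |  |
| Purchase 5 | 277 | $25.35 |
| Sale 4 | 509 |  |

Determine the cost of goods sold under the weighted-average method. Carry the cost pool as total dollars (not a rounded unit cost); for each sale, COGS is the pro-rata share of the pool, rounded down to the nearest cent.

After Beginning: 59 on hand, pool $994.15 (≈ $16.8500 each)
After Purchase 1: 160 on hand, pool $2,761.65 (≈ $17.2603 each)
Sale 1, sell 136: 136/160 × $2,761.65 → $2,347.40
After Purchase 2: 127 on hand, pool $2,546.35 (≈ $20.0500 each)
Sale 2, sell 83: 83/127 × $2,546.35 → $1,664.15
After Purchase 3: 376 on hand, pool $7,837.60 (≈ $20.8447 each)
After Purchase 4: 436 on hand, pool $9,007.60 (≈ $20.6596 each)
Sale 3, sell 111: 111/436 × $9,007.60 → $2,293.21
After Purchase 5: 602 on hand, pool $13,736.34 (≈ $22.8178 each)
Sale 4, sell 509: 509/602 × $13,736.34 → $11,614.28
Total COGS = $2,347.40 + $1,664.15 + $2,293.21 + $11,614.28 = $17,919.04
Ending inventory (cost pool remaining) = $2,122.06

COGS = $17,919.04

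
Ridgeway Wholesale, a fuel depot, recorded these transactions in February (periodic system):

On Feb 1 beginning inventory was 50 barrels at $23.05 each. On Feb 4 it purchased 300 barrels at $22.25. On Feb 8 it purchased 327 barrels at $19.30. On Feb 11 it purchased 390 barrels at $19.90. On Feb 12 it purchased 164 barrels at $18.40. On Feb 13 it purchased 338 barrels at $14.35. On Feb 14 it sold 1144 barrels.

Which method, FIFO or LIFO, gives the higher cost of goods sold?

FIFO COGS: 50 @ $23.05 + 300 @ $22.25 + 327 @ $19.30 + 390 @ $19.90 + 77 @ $18.40 = $23,316.40
LIFO COGS: 338 @ $14.35 + 164 @ $18.40 + 390 @ $19.90 + 252 @ $19.30 = $20,492.50

FIFO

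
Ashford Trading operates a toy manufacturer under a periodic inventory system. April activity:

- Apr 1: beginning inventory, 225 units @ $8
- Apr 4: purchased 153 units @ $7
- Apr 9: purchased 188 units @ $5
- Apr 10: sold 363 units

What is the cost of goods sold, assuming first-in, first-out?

COGS = $2,766

Apr 10, 363 sold [FIFO — oldest first]: 225 @ $8 + 138 @ $7 = $2,766
Ending inventory: 15 @ $7 + 188 @ $5 = $1,045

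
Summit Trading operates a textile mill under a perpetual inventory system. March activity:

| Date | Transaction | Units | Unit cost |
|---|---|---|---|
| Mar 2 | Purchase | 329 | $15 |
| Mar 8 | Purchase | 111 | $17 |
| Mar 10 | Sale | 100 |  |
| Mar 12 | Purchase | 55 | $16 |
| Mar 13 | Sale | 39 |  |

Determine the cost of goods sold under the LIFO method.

COGS = $2,324

Mar 10, 100 sold [LIFO — newest first]: 100 @ $17 = $1,700
Mar 13, 39 sold [LIFO — newest first]: 39 @ $16 = $624
Total COGS = $1,700 + $624 = $2,324
Ending inventory: 329 @ $15 + 11 @ $17 + 16 @ $16 = $5,378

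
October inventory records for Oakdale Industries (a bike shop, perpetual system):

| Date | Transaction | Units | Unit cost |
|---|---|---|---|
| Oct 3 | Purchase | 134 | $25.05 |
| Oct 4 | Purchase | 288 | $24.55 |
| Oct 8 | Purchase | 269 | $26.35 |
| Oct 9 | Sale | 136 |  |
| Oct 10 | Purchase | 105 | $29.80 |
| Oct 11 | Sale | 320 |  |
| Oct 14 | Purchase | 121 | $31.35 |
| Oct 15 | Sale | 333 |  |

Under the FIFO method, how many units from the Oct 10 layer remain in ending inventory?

Oct 9, 136 sold [FIFO — oldest first]: 134 @ $25.05 + 2 @ $24.55 = $3,405.80
Oct 11, 320 sold [FIFO — oldest first]: 286 @ $24.55 + 34 @ $26.35 = $7,917.20
Oct 15, 333 sold [FIFO — oldest first]: 235 @ $26.35 + 98 @ $29.80 = $9,112.65
Total COGS = $3,405.80 + $7,917.20 + $9,112.65 = $20,435.65
Ending inventory: 7 @ $29.80 + 121 @ $31.35 = $4,001.95
Check: goods available $24,437.60 = COGS $20,435.65 + ending $4,001.95

7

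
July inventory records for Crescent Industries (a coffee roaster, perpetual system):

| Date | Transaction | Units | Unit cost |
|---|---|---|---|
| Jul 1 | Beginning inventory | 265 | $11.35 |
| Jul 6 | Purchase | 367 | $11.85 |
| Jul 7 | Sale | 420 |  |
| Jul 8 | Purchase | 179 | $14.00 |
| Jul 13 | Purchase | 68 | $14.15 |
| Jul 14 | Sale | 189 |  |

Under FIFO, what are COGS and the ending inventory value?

COGS = $7,084.15; ending inventory = $3,740.75

Jul 7, 420 sold [FIFO — oldest first]: 265 @ $11.35 + 155 @ $11.85 = $4,844.50
Jul 14, 189 sold [FIFO — oldest first]: 189 @ $11.85 = $2,239.65
Total COGS = $4,844.50 + $2,239.65 = $7,084.15
Ending inventory: 23 @ $11.85 + 179 @ $14.00 + 68 @ $14.15 = $3,740.75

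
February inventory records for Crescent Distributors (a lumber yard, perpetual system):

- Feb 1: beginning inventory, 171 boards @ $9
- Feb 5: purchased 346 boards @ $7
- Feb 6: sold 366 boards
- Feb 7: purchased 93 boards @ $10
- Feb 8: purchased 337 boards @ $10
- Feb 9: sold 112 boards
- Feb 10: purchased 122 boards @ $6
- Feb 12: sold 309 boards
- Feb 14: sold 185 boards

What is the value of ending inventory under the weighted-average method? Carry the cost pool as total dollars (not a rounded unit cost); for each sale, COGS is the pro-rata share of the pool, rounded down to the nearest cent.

After Feb 1: 171 on hand, pool $1,539.00 (≈ $9.0000 each)
After Feb 5: 517 on hand, pool $3,961.00 (≈ $7.6615 each)
Feb 6, sell 366: 366/517 × $3,961.00 → $2,804.11
After Feb 7: 244 on hand, pool $2,086.89 (≈ $8.5528 each)
After Feb 8: 581 on hand, pool $5,456.89 (≈ $9.3922 each)
Feb 9, sell 112: 112/581 × $5,456.89 → $1,051.93
After Feb 10: 591 on hand, pool $5,136.96 (≈ $8.6920 each)
Feb 12, sell 309: 309/591 × $5,136.96 → $2,685.82
Feb 14, sell 185: 185/282 × $2,451.14 → $1,608.01
Total COGS = $2,804.11 + $1,051.93 + $2,685.82 + $1,608.01 = $8,149.87
Ending inventory (cost pool remaining) = $843.13

Ending inventory = $843.13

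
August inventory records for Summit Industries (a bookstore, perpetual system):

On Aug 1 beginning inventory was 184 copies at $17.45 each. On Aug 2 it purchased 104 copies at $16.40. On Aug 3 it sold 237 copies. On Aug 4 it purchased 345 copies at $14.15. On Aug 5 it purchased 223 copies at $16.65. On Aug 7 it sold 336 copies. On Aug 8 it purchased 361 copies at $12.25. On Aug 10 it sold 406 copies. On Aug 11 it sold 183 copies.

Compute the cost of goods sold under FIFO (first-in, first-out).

COGS = $17,259.60

Aug 3, 237 sold [FIFO — oldest first]: 184 @ $17.45 + 53 @ $16.40 = $4,080.00
Aug 7, 336 sold [FIFO — oldest first]: 51 @ $16.40 + 285 @ $14.15 = $4,869.15
Aug 10, 406 sold [FIFO — oldest first]: 60 @ $14.15 + 223 @ $16.65 + 123 @ $12.25 = $6,068.70
Aug 11, 183 sold [FIFO — oldest first]: 183 @ $12.25 = $2,241.75
Total COGS = $4,080.00 + $4,869.15 + $6,068.70 + $2,241.75 = $17,259.60
Ending inventory: 55 @ $12.25 = $673.75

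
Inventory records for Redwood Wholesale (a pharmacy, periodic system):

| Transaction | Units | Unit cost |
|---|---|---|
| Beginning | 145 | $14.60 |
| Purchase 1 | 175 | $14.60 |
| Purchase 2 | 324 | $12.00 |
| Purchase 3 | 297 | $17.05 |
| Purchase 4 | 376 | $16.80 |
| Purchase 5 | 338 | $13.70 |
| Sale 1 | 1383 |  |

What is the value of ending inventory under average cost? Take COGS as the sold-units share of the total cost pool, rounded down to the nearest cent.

Sale 1, sell 1383: 1383/1655 × $24,571.25 → $20,532.95
Ending inventory (cost pool remaining) = $4,038.30
Check: goods available $24,571.25 = COGS $20,532.95 + ending $4,038.30

Ending inventory = $4,038.30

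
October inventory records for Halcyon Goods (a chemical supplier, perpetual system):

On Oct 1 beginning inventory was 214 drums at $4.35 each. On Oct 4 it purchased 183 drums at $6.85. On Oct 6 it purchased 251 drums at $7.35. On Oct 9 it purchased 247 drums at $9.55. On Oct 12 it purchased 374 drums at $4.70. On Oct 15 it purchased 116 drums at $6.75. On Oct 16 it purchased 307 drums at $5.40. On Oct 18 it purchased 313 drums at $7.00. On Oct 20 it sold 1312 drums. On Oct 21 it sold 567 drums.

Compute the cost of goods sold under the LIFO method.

Oct 20, 1312 sold [LIFO — newest first]: 313 @ $7.00 + 307 @ $5.40 + 116 @ $6.75 + 374 @ $4.70 + 202 @ $9.55 = $8,318.70
Oct 21, 567 sold [LIFO — newest first]: 45 @ $9.55 + 251 @ $7.35 + 183 @ $6.85 + 88 @ $4.35 = $3,910.95
Total COGS = $8,318.70 + $3,910.95 = $12,229.65
Ending inventory: 126 @ $4.35 = $548.10

COGS = $12,229.65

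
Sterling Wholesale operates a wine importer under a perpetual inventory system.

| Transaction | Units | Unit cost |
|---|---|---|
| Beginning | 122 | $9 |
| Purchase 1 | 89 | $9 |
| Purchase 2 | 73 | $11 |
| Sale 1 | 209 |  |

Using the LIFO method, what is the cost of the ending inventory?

Ending inventory = $675

Sale 1 (209) [LIFO — newest first]: 73 @ $11 + 89 @ $9 + 47 @ $9 = $2,027
Ending inventory: 75 @ $9 = $675
Check: goods available $2,702 = COGS $2,027 + ending $675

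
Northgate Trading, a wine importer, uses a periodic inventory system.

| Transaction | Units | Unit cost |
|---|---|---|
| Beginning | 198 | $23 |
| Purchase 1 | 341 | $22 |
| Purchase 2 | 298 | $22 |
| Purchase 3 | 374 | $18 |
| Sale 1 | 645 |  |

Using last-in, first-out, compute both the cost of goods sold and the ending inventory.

Sale 1 (645) [LIFO — newest first]: 374 @ $18 + 271 @ $22 = $12,694
Ending inventory: 198 @ $23 + 341 @ $22 + 27 @ $22 = $12,650
Check: goods available $25,344 = COGS $12,694 + ending $12,650

COGS = $12,694; ending inventory = $12,650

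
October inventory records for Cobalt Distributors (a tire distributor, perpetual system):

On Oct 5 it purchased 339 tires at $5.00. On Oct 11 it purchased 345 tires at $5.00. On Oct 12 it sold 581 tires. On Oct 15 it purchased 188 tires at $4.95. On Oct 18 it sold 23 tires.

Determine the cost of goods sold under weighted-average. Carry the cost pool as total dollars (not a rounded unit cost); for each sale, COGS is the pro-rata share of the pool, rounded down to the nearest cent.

COGS = $3,019.25

After Oct 5: 339 on hand, pool $1,695.00 (≈ $5.0000 each)
After Oct 11: 684 on hand, pool $3,420.00 (≈ $5.0000 each)
Oct 12, sell 581: 581/684 × $3,420.00 → $2,905.00
After Oct 15: 291 on hand, pool $1,445.60 (≈ $4.9677 each)
Oct 18, sell 23: 23/291 × $1,445.60 → $114.25
Total COGS = $2,905.00 + $114.25 = $3,019.25
Ending inventory (cost pool remaining) = $1,331.35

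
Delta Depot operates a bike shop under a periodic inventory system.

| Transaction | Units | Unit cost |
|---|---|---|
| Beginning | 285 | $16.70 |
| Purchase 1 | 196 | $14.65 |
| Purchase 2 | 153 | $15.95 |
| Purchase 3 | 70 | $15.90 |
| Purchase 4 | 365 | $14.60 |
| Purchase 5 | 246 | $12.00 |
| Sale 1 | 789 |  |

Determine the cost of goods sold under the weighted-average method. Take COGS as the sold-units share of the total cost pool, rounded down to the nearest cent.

COGS = $11,679.15

Sale 1, sell 789: 789/1315 × $19,465.25 → $11,679.15
Ending inventory (cost pool remaining) = $7,786.10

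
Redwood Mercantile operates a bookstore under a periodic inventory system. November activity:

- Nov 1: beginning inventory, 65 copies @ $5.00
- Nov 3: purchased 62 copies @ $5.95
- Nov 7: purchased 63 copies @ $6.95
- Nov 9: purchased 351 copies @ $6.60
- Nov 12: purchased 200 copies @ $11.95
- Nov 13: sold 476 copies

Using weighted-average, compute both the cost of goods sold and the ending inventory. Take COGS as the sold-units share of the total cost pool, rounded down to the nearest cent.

COGS = $3,750.41; ending inventory = $2,087.94

Nov 13, sell 476: 476/741 × $5,838.35 → $3,750.41
Ending inventory (cost pool remaining) = $2,087.94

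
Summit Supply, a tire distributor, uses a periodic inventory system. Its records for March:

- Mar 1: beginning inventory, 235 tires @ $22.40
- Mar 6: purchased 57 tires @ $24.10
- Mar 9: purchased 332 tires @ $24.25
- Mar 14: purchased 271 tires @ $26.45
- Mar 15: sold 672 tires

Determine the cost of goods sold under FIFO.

Mar 15, 672 sold [FIFO — oldest first]: 235 @ $22.40 + 57 @ $24.10 + 332 @ $24.25 + 48 @ $26.45 = $15,958.30
Ending inventory: 223 @ $26.45 = $5,898.35
Check: goods available $21,856.65 = COGS $15,958.30 + ending $5,898.35

COGS = $15,958.30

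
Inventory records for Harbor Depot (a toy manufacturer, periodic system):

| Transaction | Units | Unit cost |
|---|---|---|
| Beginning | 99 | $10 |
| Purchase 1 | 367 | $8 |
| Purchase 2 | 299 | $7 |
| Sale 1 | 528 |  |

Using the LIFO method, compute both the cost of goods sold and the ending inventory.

Sale 1 (528) [LIFO — newest first]: 299 @ $7 + 229 @ $8 = $3,925
Ending inventory: 99 @ $10 + 138 @ $8 = $2,094

COGS = $3,925; ending inventory = $2,094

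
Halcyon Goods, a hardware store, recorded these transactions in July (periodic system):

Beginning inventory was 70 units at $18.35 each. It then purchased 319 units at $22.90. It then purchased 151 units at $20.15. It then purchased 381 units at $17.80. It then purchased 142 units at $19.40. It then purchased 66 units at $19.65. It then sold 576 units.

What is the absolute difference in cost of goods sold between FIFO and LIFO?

$1,670.95

FIFO COGS: 70 @ $18.35 + 319 @ $22.90 + 151 @ $20.15 + 36 @ $17.80 = $12,273.05
LIFO COGS: 66 @ $19.65 + 142 @ $19.40 + 368 @ $17.80 = $10,602.10
Difference = |$12,273.05 − $10,602.10| = $1,670.95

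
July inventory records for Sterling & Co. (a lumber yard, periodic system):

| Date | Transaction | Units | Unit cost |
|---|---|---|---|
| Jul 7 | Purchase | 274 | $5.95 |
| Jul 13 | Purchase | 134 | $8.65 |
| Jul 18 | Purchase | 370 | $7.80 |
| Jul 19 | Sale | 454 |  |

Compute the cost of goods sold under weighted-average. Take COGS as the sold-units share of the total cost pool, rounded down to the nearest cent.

Jul 19, sell 454: 454/778 × $5,675.40 → $3,311.86
Ending inventory (cost pool remaining) = $2,363.54

COGS = $3,311.86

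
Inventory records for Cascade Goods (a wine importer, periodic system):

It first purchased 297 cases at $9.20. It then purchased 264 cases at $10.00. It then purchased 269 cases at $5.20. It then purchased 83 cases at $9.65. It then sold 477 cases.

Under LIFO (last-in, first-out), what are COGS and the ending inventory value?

COGS = $3,449.75; ending inventory = $4,122.40

Sale 1 (477) [LIFO — newest first]: 83 @ $9.65 + 269 @ $5.20 + 125 @ $10.00 = $3,449.75
Ending inventory: 297 @ $9.20 + 139 @ $10.00 = $4,122.40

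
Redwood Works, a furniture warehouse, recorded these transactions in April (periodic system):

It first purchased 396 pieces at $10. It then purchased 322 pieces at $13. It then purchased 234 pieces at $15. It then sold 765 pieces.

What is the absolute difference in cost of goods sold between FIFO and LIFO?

$935

FIFO COGS: 396 @ $10 + 322 @ $13 + 47 @ $15 = $8,851
LIFO COGS: 234 @ $15 + 322 @ $13 + 209 @ $10 = $9,786
Difference = |$8,851 − $9,786| = $935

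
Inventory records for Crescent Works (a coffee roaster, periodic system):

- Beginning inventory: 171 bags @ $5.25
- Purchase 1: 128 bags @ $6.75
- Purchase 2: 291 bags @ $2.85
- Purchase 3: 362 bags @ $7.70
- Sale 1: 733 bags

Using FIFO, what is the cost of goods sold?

COGS = $3,692.20

Sale 1 (733) [FIFO — oldest first]: 171 @ $5.25 + 128 @ $6.75 + 291 @ $2.85 + 143 @ $7.70 = $3,692.20
Ending inventory: 219 @ $7.70 = $1,686.30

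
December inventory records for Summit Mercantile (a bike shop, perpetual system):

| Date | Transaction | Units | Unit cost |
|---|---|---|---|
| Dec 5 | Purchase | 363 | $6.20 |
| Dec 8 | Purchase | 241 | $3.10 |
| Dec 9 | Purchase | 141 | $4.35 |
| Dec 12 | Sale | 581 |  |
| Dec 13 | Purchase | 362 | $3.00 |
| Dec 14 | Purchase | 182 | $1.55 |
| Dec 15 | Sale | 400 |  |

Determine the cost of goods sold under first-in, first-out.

COGS = $4,319.05

Dec 12, 581 sold [FIFO — oldest first]: 363 @ $6.20 + 218 @ $3.10 = $2,926.40
Dec 15, 400 sold [FIFO — oldest first]: 23 @ $3.10 + 141 @ $4.35 + 236 @ $3.00 = $1,392.65
Total COGS = $2,926.40 + $1,392.65 = $4,319.05
Ending inventory: 126 @ $3.00 + 182 @ $1.55 = $660.10
Check: goods available $4,979.15 = COGS $4,319.05 + ending $660.10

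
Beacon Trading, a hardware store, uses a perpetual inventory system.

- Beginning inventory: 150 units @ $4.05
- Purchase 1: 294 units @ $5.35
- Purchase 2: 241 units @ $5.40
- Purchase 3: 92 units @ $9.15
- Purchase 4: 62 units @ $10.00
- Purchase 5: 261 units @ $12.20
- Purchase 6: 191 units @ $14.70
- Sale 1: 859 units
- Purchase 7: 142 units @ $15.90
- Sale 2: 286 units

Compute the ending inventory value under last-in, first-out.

Ending inventory = $1,345.80

Sale 1 (859) [LIFO — newest first]: 191 @ $14.70 + 261 @ $12.20 + 62 @ $10.00 + 92 @ $9.15 + 241 @ $5.40 + 12 @ $5.35 = $8,819.30
Sale 2 (286) [LIFO — newest first]: 142 @ $15.90 + 144 @ $5.35 = $3,028.20
Total COGS = $8,819.30 + $3,028.20 = $11,847.50
Ending inventory: 150 @ $4.05 + 138 @ $5.35 = $1,345.80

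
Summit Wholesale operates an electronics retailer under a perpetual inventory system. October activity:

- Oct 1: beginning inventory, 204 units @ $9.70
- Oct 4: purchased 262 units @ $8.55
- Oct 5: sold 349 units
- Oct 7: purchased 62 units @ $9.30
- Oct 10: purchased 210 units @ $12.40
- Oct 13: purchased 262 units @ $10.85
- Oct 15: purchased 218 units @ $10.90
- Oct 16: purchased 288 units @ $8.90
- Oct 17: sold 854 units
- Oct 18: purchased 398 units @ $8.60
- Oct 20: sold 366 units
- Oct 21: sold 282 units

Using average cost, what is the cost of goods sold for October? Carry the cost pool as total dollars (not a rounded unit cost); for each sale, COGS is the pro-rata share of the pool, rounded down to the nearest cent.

COGS = $18,107.57

After Oct 1: 204 on hand, pool $1,978.80 (≈ $9.7000 each)
After Oct 4: 466 on hand, pool $4,218.90 (≈ $9.0534 each)
Oct 5, sell 349: 349/466 × $4,218.90 → $3,159.64
After Oct 7: 179 on hand, pool $1,635.86 (≈ $9.1389 each)
After Oct 10: 389 on hand, pool $4,239.86 (≈ $10.8994 each)
After Oct 13: 651 on hand, pool $7,082.56 (≈ $10.8795 each)
After Oct 15: 869 on hand, pool $9,458.76 (≈ $10.8846 each)
After Oct 16: 1157 on hand, pool $12,021.96 (≈ $10.3906 each)
Oct 17, sell 854: 854/1157 × $12,021.96 → $8,873.59
After Oct 18: 701 on hand, pool $6,571.17 (≈ $9.3740 each)
Oct 20, sell 366: 366/701 × $6,571.17 → $3,430.88
Oct 21, sell 282: 282/335 × $3,140.29 → $2,643.46
Total COGS = $3,159.64 + $8,873.59 + $3,430.88 + $2,643.46 = $18,107.57
Ending inventory (cost pool remaining) = $496.83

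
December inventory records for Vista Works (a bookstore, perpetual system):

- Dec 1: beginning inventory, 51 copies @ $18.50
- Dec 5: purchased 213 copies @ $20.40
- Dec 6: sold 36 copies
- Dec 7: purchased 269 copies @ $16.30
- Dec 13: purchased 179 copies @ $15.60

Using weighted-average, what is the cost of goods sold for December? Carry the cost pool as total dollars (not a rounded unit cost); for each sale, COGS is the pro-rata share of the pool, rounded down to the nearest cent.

After Dec 1: 51 on hand, pool $943.50 (≈ $18.5000 each)
After Dec 5: 264 on hand, pool $5,288.70 (≈ $20.0330 each)
Dec 6, sell 36: 36/264 × $5,288.70 → $721.18
After Dec 7: 497 on hand, pool $8,952.22 (≈ $18.0125 each)
After Dec 13: 676 on hand, pool $11,744.62 (≈ $17.3737 each)
Ending inventory (cost pool remaining) = $11,744.62
Check: goods available $12,465.80 = COGS $721.18 + ending $11,744.62

COGS = $721.18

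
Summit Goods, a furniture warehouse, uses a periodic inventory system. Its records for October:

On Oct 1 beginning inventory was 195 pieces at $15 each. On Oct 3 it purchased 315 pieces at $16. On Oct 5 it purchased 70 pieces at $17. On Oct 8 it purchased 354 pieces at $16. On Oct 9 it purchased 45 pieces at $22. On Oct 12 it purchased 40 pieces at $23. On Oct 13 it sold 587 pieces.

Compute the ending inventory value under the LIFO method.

Oct 13, 587 sold [LIFO — newest first]: 40 @ $23 + 45 @ $22 + 354 @ $16 + 70 @ $17 + 78 @ $16 = $10,012
Ending inventory: 195 @ $15 + 237 @ $16 = $6,717

Ending inventory = $6,717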